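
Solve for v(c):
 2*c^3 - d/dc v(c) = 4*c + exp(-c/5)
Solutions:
 v(c) = C1 + c^4/2 - 2*c^2 + 5*exp(-c/5)


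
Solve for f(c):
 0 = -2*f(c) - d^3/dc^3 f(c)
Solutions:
 f(c) = C3*exp(-2^(1/3)*c) + (C1*sin(2^(1/3)*sqrt(3)*c/2) + C2*cos(2^(1/3)*sqrt(3)*c/2))*exp(2^(1/3)*c/2)


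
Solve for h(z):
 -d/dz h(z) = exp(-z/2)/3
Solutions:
 h(z) = C1 + 2*exp(-z/2)/3


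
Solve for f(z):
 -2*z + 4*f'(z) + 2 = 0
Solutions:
 f(z) = C1 + z^2/4 - z/2


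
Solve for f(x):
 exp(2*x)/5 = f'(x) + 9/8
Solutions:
 f(x) = C1 - 9*x/8 + exp(2*x)/10


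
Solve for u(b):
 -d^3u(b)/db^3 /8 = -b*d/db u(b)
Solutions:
 u(b) = C1 + Integral(C2*airyai(2*b) + C3*airybi(2*b), b)


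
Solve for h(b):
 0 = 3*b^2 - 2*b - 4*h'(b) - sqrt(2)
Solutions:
 h(b) = C1 + b^3/4 - b^2/4 - sqrt(2)*b/4


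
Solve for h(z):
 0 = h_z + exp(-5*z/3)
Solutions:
 h(z) = C1 + 3*exp(-5*z/3)/5


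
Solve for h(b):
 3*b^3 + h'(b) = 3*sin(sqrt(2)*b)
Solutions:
 h(b) = C1 - 3*b^4/4 - 3*sqrt(2)*cos(sqrt(2)*b)/2


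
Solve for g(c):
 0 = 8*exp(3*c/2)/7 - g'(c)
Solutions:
 g(c) = C1 + 16*exp(3*c/2)/21


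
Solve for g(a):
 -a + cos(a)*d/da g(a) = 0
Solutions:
 g(a) = C1 + Integral(a/cos(a), a)


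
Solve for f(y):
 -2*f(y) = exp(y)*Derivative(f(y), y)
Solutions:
 f(y) = C1*exp(2*exp(-y))


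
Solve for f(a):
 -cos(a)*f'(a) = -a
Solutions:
 f(a) = C1 + Integral(a/cos(a), a)


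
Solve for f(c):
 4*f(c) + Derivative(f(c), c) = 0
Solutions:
 f(c) = C1*exp(-4*c)


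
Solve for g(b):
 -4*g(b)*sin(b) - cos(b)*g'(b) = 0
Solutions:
 g(b) = C1*cos(b)^4


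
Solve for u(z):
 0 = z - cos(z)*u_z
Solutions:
 u(z) = C1 + Integral(z/cos(z), z)


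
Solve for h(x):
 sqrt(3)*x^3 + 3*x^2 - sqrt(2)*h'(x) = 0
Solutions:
 h(x) = C1 + sqrt(6)*x^4/8 + sqrt(2)*x^3/2


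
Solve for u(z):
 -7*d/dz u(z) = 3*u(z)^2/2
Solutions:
 u(z) = 14/(C1 + 3*z)


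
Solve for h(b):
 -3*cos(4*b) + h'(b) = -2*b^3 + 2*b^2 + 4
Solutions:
 h(b) = C1 - b^4/2 + 2*b^3/3 + 4*b + 3*sin(4*b)/4


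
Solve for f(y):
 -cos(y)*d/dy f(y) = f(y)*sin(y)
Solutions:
 f(y) = C1*cos(y)


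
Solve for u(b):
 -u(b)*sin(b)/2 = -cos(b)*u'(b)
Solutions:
 u(b) = C1/sqrt(cos(b))


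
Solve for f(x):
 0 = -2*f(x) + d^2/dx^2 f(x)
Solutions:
 f(x) = C1*exp(-sqrt(2)*x) + C2*exp(sqrt(2)*x)


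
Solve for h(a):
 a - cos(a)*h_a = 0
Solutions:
 h(a) = C1 + Integral(a/cos(a), a)


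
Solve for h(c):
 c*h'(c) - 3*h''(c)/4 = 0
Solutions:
 h(c) = C1 + C2*erfi(sqrt(6)*c/3)


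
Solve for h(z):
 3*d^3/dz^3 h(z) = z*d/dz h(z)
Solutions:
 h(z) = C1 + Integral(C2*airyai(3^(2/3)*z/3) + C3*airybi(3^(2/3)*z/3), z)


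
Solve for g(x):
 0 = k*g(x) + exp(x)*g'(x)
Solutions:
 g(x) = C1*exp(k*exp(-x))


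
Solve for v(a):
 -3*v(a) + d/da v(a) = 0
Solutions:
 v(a) = C1*exp(3*a)


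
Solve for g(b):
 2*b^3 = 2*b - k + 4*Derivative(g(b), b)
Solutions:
 g(b) = C1 + b^4/8 - b^2/4 + b*k/4


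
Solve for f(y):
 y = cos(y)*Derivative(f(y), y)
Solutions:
 f(y) = C1 + Integral(y/cos(y), y)


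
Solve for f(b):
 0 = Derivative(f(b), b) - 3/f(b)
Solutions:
 f(b) = -sqrt(C1 + 6*b)
 f(b) = sqrt(C1 + 6*b)


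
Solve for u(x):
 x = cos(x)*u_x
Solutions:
 u(x) = C1 + Integral(x/cos(x), x)


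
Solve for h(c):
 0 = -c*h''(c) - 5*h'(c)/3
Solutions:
 h(c) = C1 + C2/c^(2/3)


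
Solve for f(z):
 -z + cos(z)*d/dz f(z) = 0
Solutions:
 f(z) = C1 + Integral(z/cos(z), z)


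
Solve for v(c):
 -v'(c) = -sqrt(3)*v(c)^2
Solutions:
 v(c) = -1/(C1 + sqrt(3)*c)


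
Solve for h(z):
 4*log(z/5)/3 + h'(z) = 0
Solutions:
 h(z) = C1 - 4*z*log(z)/3 + 4*z/3 + 4*z*log(5)/3


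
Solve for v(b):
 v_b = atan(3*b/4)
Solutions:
 v(b) = C1 + b*atan(3*b/4) - 2*log(9*b^2 + 16)/3


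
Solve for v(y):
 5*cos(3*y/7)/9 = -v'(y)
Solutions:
 v(y) = C1 - 35*sin(3*y/7)/27


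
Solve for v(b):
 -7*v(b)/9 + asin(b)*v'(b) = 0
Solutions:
 v(b) = C1*exp(7*Integral(1/asin(b), b)/9)


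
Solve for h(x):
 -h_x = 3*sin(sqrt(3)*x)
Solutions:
 h(x) = C1 + sqrt(3)*cos(sqrt(3)*x)


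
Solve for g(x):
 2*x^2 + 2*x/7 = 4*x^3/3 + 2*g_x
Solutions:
 g(x) = C1 - x^4/6 + x^3/3 + x^2/14


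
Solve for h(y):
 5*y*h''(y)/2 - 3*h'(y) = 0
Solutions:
 h(y) = C1 + C2*y^(11/5)


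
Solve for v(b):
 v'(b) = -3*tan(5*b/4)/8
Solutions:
 v(b) = C1 + 3*log(cos(5*b/4))/10


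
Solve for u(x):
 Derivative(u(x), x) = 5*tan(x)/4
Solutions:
 u(x) = C1 - 5*log(cos(x))/4


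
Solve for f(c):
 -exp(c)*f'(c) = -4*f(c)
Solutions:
 f(c) = C1*exp(-4*exp(-c))


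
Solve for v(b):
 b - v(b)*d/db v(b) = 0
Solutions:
 v(b) = -sqrt(C1 + b^2)
 v(b) = sqrt(C1 + b^2)


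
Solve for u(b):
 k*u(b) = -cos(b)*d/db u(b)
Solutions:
 u(b) = C1*exp(k*(log(sin(b) - 1) - log(sin(b) + 1))/2)


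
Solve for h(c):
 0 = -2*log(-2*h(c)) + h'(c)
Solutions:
 -Integral(1/(log(-_y) + log(2)), (_y, h(c)))/2 = C1 - c


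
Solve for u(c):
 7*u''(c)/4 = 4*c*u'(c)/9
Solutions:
 u(c) = C1 + C2*erfi(2*sqrt(14)*c/21)


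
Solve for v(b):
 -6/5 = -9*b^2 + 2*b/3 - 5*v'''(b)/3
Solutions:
 v(b) = C1 + C2*b + C3*b^2 - 9*b^5/100 + b^4/60 + 3*b^3/25


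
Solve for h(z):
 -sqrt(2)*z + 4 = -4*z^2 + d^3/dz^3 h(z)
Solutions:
 h(z) = C1 + C2*z + C3*z^2 + z^5/15 - sqrt(2)*z^4/24 + 2*z^3/3


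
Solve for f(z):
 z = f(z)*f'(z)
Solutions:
 f(z) = -sqrt(C1 + z^2)
 f(z) = sqrt(C1 + z^2)


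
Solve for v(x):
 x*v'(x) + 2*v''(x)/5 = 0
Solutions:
 v(x) = C1 + C2*erf(sqrt(5)*x/2)


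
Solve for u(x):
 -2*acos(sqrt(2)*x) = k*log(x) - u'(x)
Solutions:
 u(x) = C1 + k*x*(log(x) - 1) + 2*x*acos(sqrt(2)*x) - sqrt(2)*sqrt(1 - 2*x^2)


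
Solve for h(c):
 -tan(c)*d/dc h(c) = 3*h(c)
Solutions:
 h(c) = C1/sin(c)^3


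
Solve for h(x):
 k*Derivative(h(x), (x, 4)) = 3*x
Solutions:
 h(x) = C1 + C2*x + C3*x^2 + C4*x^3 + x^5/(40*k)


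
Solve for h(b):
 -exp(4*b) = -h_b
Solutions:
 h(b) = C1 + exp(4*b)/4


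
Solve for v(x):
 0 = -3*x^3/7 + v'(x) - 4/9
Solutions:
 v(x) = C1 + 3*x^4/28 + 4*x/9


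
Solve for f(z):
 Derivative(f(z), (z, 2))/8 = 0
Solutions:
 f(z) = C1 + C2*z


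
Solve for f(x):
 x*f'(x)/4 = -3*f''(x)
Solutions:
 f(x) = C1 + C2*erf(sqrt(6)*x/12)


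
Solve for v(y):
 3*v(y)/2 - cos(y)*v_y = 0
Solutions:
 v(y) = C1*(sin(y) + 1)^(3/4)/(sin(y) - 1)^(3/4)


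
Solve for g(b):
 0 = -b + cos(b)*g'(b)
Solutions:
 g(b) = C1 + Integral(b/cos(b), b)


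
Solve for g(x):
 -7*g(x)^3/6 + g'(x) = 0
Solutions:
 g(x) = -sqrt(3)*sqrt(-1/(C1 + 7*x))
 g(x) = sqrt(3)*sqrt(-1/(C1 + 7*x))


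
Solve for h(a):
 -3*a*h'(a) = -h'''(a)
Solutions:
 h(a) = C1 + Integral(C2*airyai(3^(1/3)*a) + C3*airybi(3^(1/3)*a), a)


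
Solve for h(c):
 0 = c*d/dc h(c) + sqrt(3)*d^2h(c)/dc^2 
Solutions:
 h(c) = C1 + C2*erf(sqrt(2)*3^(3/4)*c/6)


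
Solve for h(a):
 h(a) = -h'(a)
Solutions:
 h(a) = C1*exp(-a)


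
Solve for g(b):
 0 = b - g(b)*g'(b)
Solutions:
 g(b) = -sqrt(C1 + b^2)
 g(b) = sqrt(C1 + b^2)


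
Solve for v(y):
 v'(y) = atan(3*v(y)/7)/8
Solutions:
 Integral(1/atan(3*_y/7), (_y, v(y))) = C1 + y/8


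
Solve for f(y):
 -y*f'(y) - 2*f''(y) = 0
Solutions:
 f(y) = C1 + C2*erf(y/2)


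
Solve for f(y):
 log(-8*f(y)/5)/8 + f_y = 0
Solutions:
 8*Integral(1/(log(-_y) - log(5) + 3*log(2)), (_y, f(y))) = C1 - y


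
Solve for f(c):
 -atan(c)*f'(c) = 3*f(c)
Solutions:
 f(c) = C1*exp(-3*Integral(1/atan(c), c))


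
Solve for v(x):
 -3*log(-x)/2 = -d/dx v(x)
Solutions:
 v(x) = C1 + 3*x*log(-x)/2 - 3*x/2


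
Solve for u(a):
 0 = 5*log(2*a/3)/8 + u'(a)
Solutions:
 u(a) = C1 - 5*a*log(a)/8 - 5*a*log(2)/8 + 5*a/8 + 5*a*log(3)/8


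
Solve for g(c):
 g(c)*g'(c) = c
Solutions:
 g(c) = -sqrt(C1 + c^2)
 g(c) = sqrt(C1 + c^2)


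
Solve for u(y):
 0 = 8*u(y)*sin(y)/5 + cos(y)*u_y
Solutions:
 u(y) = C1*cos(y)^(8/5)


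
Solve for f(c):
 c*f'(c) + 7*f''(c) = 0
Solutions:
 f(c) = C1 + C2*erf(sqrt(14)*c/14)


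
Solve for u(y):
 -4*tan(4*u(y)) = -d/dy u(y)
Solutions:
 u(y) = -asin(C1*exp(16*y))/4 + pi/4
 u(y) = asin(C1*exp(16*y))/4


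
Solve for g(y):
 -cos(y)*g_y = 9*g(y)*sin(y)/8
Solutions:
 g(y) = C1*cos(y)^(9/8)


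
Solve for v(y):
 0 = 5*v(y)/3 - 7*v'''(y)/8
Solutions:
 v(y) = C3*exp(2*21^(2/3)*5^(1/3)*y/21) + (C1*sin(3^(1/6)*5^(1/3)*7^(2/3)*y/7) + C2*cos(3^(1/6)*5^(1/3)*7^(2/3)*y/7))*exp(-21^(2/3)*5^(1/3)*y/21)


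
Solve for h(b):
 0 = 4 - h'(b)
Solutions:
 h(b) = C1 + 4*b


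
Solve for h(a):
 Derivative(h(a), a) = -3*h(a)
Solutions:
 h(a) = C1*exp(-3*a)


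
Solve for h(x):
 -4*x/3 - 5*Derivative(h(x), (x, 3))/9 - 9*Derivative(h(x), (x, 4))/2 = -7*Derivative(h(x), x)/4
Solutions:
 h(x) = C1 + C2*exp(-x*(200*2^(2/3)/(729*sqrt(234197481) + 11156261)^(1/3) + 40 + 2^(1/3)*(729*sqrt(234197481) + 11156261)^(1/3))/972)*sin(2^(1/3)*sqrt(3)*x*(-(729*sqrt(234197481) + 11156261)^(1/3) + 200*2^(1/3)/(729*sqrt(234197481) + 11156261)^(1/3))/972) + C3*exp(-x*(200*2^(2/3)/(729*sqrt(234197481) + 11156261)^(1/3) + 40 + 2^(1/3)*(729*sqrt(234197481) + 11156261)^(1/3))/972)*cos(2^(1/3)*sqrt(3)*x*(-(729*sqrt(234197481) + 11156261)^(1/3) + 200*2^(1/3)/(729*sqrt(234197481) + 11156261)^(1/3))/972) + C4*exp(x*(-20 + 200*2^(2/3)/(729*sqrt(234197481) + 11156261)^(1/3) + 2^(1/3)*(729*sqrt(234197481) + 11156261)^(1/3))/486) + 8*x^2/21


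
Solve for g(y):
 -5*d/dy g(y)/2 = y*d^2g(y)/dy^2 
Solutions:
 g(y) = C1 + C2/y^(3/2)


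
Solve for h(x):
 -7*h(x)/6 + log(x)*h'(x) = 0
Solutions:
 h(x) = C1*exp(7*li(x)/6)


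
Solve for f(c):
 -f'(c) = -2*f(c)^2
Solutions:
 f(c) = -1/(C1 + 2*c)


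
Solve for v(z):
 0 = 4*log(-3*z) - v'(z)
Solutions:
 v(z) = C1 + 4*z*log(-z) + 4*z*(-1 + log(3))


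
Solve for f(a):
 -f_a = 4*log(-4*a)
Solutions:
 f(a) = C1 - 4*a*log(-a) + 4*a*(1 - 2*log(2))


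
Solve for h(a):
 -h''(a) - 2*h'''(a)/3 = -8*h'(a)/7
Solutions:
 h(a) = C1 + C2*exp(a*(-21 + sqrt(1785))/28) + C3*exp(-a*(21 + sqrt(1785))/28)


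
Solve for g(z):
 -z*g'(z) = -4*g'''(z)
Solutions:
 g(z) = C1 + Integral(C2*airyai(2^(1/3)*z/2) + C3*airybi(2^(1/3)*z/2), z)


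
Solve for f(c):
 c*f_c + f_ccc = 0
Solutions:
 f(c) = C1 + Integral(C2*airyai(-c) + C3*airybi(-c), c)


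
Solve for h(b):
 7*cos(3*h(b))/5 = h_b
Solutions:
 -7*b/5 - log(sin(3*h(b)) - 1)/6 + log(sin(3*h(b)) + 1)/6 = C1


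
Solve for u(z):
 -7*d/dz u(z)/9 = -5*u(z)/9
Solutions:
 u(z) = C1*exp(5*z/7)


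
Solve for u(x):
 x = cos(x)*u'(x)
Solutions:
 u(x) = C1 + Integral(x/cos(x), x)


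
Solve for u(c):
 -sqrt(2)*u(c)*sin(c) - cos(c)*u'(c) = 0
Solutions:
 u(c) = C1*cos(c)^(sqrt(2))


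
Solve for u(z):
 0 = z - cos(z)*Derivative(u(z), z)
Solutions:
 u(z) = C1 + Integral(z/cos(z), z)


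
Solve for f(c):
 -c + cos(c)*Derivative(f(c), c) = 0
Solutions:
 f(c) = C1 + Integral(c/cos(c), c)


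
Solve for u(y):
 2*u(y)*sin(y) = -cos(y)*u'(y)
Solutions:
 u(y) = C1*cos(y)^2


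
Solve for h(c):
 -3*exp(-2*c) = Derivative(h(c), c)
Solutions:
 h(c) = C1 + 3*exp(-2*c)/2


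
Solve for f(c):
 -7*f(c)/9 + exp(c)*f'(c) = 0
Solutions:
 f(c) = C1*exp(-7*exp(-c)/9)


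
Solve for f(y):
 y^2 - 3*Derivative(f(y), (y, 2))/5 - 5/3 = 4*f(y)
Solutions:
 f(y) = C1*sin(2*sqrt(15)*y/3) + C2*cos(2*sqrt(15)*y/3) + y^2/4 - 59/120


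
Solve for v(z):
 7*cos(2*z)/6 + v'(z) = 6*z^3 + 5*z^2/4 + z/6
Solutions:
 v(z) = C1 + 3*z^4/2 + 5*z^3/12 + z^2/12 - 7*sin(2*z)/12


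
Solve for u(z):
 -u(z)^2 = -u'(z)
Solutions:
 u(z) = -1/(C1 + z)


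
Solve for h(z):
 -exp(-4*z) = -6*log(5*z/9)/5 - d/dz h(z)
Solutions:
 h(z) = C1 - 6*z*log(z)/5 + 6*z*(-log(5) + 1 + 2*log(3))/5 - exp(-4*z)/4


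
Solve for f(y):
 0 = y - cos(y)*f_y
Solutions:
 f(y) = C1 + Integral(y/cos(y), y)


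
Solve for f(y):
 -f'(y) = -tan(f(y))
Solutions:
 f(y) = pi - asin(C1*exp(y))
 f(y) = asin(C1*exp(y))


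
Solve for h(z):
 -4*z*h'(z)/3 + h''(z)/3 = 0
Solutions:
 h(z) = C1 + C2*erfi(sqrt(2)*z)


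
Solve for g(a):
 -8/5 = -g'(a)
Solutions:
 g(a) = C1 + 8*a/5


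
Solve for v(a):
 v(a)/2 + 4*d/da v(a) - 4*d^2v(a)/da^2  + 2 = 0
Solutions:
 v(a) = C1*exp(a*(2 - sqrt(6))/4) + C2*exp(a*(2 + sqrt(6))/4) - 4


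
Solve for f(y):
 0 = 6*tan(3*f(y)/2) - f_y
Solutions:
 f(y) = -2*asin(C1*exp(9*y))/3 + 2*pi/3
 f(y) = 2*asin(C1*exp(9*y))/3


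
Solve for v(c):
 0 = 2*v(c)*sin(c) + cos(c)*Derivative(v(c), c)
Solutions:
 v(c) = C1*cos(c)^2


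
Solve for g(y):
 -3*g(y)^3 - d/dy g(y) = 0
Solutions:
 g(y) = -sqrt(2)*sqrt(-1/(C1 - 3*y))/2
 g(y) = sqrt(2)*sqrt(-1/(C1 - 3*y))/2


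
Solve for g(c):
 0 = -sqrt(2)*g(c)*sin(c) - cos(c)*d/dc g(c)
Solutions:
 g(c) = C1*cos(c)^(sqrt(2))


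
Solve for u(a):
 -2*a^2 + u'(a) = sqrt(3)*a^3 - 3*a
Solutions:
 u(a) = C1 + sqrt(3)*a^4/4 + 2*a^3/3 - 3*a^2/2


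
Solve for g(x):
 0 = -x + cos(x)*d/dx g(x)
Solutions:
 g(x) = C1 + Integral(x/cos(x), x)


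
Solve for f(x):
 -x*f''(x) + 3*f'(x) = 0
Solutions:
 f(x) = C1 + C2*x^4


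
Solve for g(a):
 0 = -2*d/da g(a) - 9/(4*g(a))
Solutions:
 g(a) = -sqrt(C1 - 9*a)/2
 g(a) = sqrt(C1 - 9*a)/2


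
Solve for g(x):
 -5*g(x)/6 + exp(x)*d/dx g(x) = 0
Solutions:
 g(x) = C1*exp(-5*exp(-x)/6)


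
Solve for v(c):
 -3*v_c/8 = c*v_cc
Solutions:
 v(c) = C1 + C2*c^(5/8)


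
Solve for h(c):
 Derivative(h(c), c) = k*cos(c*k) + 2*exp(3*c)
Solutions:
 h(c) = C1 + 2*exp(3*c)/3 + sin(c*k)


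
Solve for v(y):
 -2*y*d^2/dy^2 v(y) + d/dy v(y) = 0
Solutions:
 v(y) = C1 + C2*y^(3/2)


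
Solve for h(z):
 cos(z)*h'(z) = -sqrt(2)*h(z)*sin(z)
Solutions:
 h(z) = C1*cos(z)^(sqrt(2))


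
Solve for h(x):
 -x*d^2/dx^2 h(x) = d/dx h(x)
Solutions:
 h(x) = C1 + C2*log(x)


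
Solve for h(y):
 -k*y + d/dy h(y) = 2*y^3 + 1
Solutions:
 h(y) = C1 + k*y^2/2 + y^4/2 + y


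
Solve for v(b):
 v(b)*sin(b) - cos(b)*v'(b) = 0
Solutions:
 v(b) = C1/cos(b)


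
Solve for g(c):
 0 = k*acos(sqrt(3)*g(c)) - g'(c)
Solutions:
 Integral(1/acos(sqrt(3)*_y), (_y, g(c))) = C1 + c*k


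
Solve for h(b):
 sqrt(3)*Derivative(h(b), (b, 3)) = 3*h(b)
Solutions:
 h(b) = C3*exp(3^(1/6)*b) + (C1*sin(3^(2/3)*b/2) + C2*cos(3^(2/3)*b/2))*exp(-3^(1/6)*b/2)


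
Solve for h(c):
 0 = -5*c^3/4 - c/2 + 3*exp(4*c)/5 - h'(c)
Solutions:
 h(c) = C1 - 5*c^4/16 - c^2/4 + 3*exp(4*c)/20


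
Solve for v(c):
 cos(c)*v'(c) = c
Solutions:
 v(c) = C1 + Integral(c/cos(c), c)


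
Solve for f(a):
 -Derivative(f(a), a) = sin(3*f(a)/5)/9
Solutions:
 a/9 + 5*log(cos(3*f(a)/5) - 1)/6 - 5*log(cos(3*f(a)/5) + 1)/6 = C1


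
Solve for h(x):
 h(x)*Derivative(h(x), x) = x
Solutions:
 h(x) = -sqrt(C1 + x^2)
 h(x) = sqrt(C1 + x^2)


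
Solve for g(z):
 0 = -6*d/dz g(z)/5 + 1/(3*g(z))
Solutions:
 g(z) = -sqrt(C1 + 5*z)/3
 g(z) = sqrt(C1 + 5*z)/3


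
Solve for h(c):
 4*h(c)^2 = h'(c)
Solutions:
 h(c) = -1/(C1 + 4*c)


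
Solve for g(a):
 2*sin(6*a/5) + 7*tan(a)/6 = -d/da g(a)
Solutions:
 g(a) = C1 + 7*log(cos(a))/6 + 5*cos(6*a/5)/3


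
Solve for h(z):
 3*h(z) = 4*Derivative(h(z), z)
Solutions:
 h(z) = C1*exp(3*z/4)


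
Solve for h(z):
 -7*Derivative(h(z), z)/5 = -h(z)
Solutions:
 h(z) = C1*exp(5*z/7)


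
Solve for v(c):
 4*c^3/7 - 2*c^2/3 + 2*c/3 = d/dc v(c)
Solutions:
 v(c) = C1 + c^4/7 - 2*c^3/9 + c^2/3


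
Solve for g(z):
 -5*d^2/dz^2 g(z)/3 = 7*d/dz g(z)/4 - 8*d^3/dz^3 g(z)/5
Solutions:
 g(z) = C1 + C2*exp(z*(25 - sqrt(3145))/48) + C3*exp(z*(25 + sqrt(3145))/48)


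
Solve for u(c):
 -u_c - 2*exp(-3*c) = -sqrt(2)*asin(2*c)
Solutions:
 u(c) = C1 + sqrt(2)*c*asin(2*c) + sqrt(2)*sqrt(1 - 4*c^2)/2 + 2*exp(-3*c)/3


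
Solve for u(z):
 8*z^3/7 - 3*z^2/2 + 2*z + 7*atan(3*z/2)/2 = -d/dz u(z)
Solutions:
 u(z) = C1 - 2*z^4/7 + z^3/2 - z^2 - 7*z*atan(3*z/2)/2 + 7*log(9*z^2 + 4)/6


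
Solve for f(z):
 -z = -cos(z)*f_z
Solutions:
 f(z) = C1 + Integral(z/cos(z), z)


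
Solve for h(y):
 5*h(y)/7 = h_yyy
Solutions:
 h(y) = C3*exp(5^(1/3)*7^(2/3)*y/7) + (C1*sin(sqrt(3)*5^(1/3)*7^(2/3)*y/14) + C2*cos(sqrt(3)*5^(1/3)*7^(2/3)*y/14))*exp(-5^(1/3)*7^(2/3)*y/14)


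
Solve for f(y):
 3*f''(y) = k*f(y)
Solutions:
 f(y) = C1*exp(-sqrt(3)*sqrt(k)*y/3) + C2*exp(sqrt(3)*sqrt(k)*y/3)


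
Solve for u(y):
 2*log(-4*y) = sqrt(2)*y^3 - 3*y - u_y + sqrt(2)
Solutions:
 u(y) = C1 + sqrt(2)*y^4/4 - 3*y^2/2 - 2*y*log(-y) + y*(-4*log(2) + sqrt(2) + 2)


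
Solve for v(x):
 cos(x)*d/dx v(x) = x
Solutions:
 v(x) = C1 + Integral(x/cos(x), x)


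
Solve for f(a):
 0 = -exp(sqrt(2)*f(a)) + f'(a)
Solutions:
 f(a) = sqrt(2)*(2*log(-1/(C1 + a)) - log(2))/4


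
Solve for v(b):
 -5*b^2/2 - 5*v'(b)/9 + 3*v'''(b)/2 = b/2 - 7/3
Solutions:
 v(b) = C1 + C2*exp(-sqrt(30)*b/9) + C3*exp(sqrt(30)*b/9) - 3*b^3/2 - 9*b^2/20 - 201*b/10


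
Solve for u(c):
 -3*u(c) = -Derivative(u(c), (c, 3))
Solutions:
 u(c) = C3*exp(3^(1/3)*c) + (C1*sin(3^(5/6)*c/2) + C2*cos(3^(5/6)*c/2))*exp(-3^(1/3)*c/2)


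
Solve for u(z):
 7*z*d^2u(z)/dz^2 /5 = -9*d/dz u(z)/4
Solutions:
 u(z) = C1 + C2/z^(17/28)


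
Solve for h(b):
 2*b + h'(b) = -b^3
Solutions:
 h(b) = C1 - b^4/4 - b^2


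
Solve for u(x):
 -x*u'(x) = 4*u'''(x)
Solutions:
 u(x) = C1 + Integral(C2*airyai(-2^(1/3)*x/2) + C3*airybi(-2^(1/3)*x/2), x)


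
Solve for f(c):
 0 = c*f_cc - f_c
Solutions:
 f(c) = C1 + C2*c^2


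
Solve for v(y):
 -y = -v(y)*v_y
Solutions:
 v(y) = -sqrt(C1 + y^2)
 v(y) = sqrt(C1 + y^2)


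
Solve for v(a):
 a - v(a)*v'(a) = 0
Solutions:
 v(a) = -sqrt(C1 + a^2)
 v(a) = sqrt(C1 + a^2)


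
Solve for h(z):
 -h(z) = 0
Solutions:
 h(z) = 0


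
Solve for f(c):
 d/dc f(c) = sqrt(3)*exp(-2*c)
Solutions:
 f(c) = C1 - sqrt(3)*exp(-2*c)/2


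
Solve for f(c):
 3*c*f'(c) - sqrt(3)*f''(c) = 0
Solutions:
 f(c) = C1 + C2*erfi(sqrt(2)*3^(1/4)*c/2)


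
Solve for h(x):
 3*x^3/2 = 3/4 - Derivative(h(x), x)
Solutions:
 h(x) = C1 - 3*x^4/8 + 3*x/4


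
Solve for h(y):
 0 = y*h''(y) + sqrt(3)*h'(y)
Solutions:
 h(y) = C1 + C2*y^(1 - sqrt(3))


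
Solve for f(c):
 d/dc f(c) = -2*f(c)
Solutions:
 f(c) = C1*exp(-2*c)


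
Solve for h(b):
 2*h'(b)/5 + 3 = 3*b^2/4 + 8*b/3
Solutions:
 h(b) = C1 + 5*b^3/8 + 10*b^2/3 - 15*b/2


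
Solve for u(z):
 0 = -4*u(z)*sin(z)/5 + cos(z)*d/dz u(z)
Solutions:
 u(z) = C1/cos(z)^(4/5)


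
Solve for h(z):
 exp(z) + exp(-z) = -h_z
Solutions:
 h(z) = C1 - 2*sinh(z)


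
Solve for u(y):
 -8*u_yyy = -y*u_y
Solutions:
 u(y) = C1 + Integral(C2*airyai(y/2) + C3*airybi(y/2), y)


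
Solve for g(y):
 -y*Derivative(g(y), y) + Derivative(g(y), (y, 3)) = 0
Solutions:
 g(y) = C1 + Integral(C2*airyai(y) + C3*airybi(y), y)


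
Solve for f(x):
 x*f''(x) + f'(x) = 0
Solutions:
 f(x) = C1 + C2*log(x)


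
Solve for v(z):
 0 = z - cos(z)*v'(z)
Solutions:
 v(z) = C1 + Integral(z/cos(z), z)


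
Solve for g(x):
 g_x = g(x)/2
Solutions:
 g(x) = C1*exp(x/2)


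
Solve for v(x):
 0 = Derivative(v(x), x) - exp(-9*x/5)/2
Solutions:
 v(x) = C1 - 5*exp(-9*x/5)/18


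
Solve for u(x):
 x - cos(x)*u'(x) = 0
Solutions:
 u(x) = C1 + Integral(x/cos(x), x)


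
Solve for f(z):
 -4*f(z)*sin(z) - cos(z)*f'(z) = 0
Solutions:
 f(z) = C1*cos(z)^4


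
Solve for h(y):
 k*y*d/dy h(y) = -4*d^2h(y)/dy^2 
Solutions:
 h(y) = Piecewise((-sqrt(2)*sqrt(pi)*C1*erf(sqrt(2)*sqrt(k)*y/4)/sqrt(k) - C2, (k > 0) | (k < 0)), (-C1*y - C2, True))


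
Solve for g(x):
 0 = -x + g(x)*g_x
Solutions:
 g(x) = -sqrt(C1 + x^2)
 g(x) = sqrt(C1 + x^2)


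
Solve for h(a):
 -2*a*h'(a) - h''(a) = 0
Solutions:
 h(a) = C1 + C2*erf(a)


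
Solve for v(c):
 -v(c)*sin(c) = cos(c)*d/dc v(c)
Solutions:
 v(c) = C1*cos(c)


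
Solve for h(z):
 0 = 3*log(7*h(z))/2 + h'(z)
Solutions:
 2*Integral(1/(log(_y) + log(7)), (_y, h(z)))/3 = C1 - z


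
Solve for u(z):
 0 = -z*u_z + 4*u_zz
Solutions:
 u(z) = C1 + C2*erfi(sqrt(2)*z/4)


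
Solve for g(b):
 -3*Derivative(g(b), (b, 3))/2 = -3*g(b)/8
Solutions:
 g(b) = C3*exp(2^(1/3)*b/2) + (C1*sin(2^(1/3)*sqrt(3)*b/4) + C2*cos(2^(1/3)*sqrt(3)*b/4))*exp(-2^(1/3)*b/4)


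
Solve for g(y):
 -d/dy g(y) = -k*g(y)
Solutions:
 g(y) = C1*exp(k*y)


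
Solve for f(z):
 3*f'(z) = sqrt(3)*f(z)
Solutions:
 f(z) = C1*exp(sqrt(3)*z/3)


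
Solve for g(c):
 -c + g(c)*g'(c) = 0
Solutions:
 g(c) = -sqrt(C1 + c^2)
 g(c) = sqrt(C1 + c^2)


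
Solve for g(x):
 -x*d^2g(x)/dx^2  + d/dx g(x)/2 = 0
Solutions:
 g(x) = C1 + C2*x^(3/2)


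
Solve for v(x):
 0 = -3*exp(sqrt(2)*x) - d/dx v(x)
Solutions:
 v(x) = C1 - 3*sqrt(2)*exp(sqrt(2)*x)/2


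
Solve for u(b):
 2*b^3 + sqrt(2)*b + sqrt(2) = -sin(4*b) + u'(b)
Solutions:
 u(b) = C1 + b^4/2 + sqrt(2)*b^2/2 + sqrt(2)*b - cos(4*b)/4


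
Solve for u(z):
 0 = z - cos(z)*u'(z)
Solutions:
 u(z) = C1 + Integral(z/cos(z), z)


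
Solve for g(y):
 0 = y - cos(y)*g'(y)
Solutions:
 g(y) = C1 + Integral(y/cos(y), y)


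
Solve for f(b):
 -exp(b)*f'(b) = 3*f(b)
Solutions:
 f(b) = C1*exp(3*exp(-b))


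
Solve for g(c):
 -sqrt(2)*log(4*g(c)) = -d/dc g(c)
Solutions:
 -sqrt(2)*Integral(1/(log(_y) + 2*log(2)), (_y, g(c)))/2 = C1 - c


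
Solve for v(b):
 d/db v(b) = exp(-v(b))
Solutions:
 v(b) = log(C1 + b)


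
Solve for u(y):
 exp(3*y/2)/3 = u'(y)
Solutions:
 u(y) = C1 + 2*exp(3*y/2)/9


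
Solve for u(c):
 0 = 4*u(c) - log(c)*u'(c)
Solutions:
 u(c) = C1*exp(4*li(c))


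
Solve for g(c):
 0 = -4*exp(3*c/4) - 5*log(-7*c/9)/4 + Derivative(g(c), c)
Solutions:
 g(c) = C1 + 5*c*log(-c)/4 + 5*c*(-2*log(3) - 1 + log(7))/4 + 16*exp(3*c/4)/3


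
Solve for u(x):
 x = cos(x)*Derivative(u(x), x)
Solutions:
 u(x) = C1 + Integral(x/cos(x), x)


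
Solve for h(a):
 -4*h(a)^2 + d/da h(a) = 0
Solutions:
 h(a) = -1/(C1 + 4*a)


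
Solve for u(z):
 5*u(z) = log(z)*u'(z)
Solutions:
 u(z) = C1*exp(5*li(z))


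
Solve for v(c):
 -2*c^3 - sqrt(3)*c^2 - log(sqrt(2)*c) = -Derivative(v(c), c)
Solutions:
 v(c) = C1 + c^4/2 + sqrt(3)*c^3/3 + c*log(c) - c + c*log(2)/2


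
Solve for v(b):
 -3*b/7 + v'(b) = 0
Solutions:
 v(b) = C1 + 3*b^2/14


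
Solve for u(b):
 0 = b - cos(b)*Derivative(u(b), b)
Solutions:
 u(b) = C1 + Integral(b/cos(b), b)


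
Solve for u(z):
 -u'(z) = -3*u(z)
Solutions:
 u(z) = C1*exp(3*z)


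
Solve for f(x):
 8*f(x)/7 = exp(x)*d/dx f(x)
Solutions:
 f(x) = C1*exp(-8*exp(-x)/7)


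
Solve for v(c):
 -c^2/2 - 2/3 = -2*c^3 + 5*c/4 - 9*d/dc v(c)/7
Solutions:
 v(c) = C1 - 7*c^4/18 + 7*c^3/54 + 35*c^2/72 + 14*c/27


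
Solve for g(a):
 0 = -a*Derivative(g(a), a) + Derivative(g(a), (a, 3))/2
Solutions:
 g(a) = C1 + Integral(C2*airyai(2^(1/3)*a) + C3*airybi(2^(1/3)*a), a)


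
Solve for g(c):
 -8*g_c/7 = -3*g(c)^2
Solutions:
 g(c) = -8/(C1 + 21*c)


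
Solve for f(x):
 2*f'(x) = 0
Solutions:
 f(x) = C1


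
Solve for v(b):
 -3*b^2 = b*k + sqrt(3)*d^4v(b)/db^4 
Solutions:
 v(b) = C1 + C2*b + C3*b^2 + C4*b^3 - sqrt(3)*b^6/360 - sqrt(3)*b^5*k/360


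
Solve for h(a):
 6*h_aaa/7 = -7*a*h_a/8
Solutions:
 h(a) = C1 + Integral(C2*airyai(-42^(2/3)*a/12) + C3*airybi(-42^(2/3)*a/12), a)


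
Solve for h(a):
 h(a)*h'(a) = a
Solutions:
 h(a) = -sqrt(C1 + a^2)
 h(a) = sqrt(C1 + a^2)


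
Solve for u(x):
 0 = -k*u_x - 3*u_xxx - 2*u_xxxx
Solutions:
 u(x) = C1 + C2*exp(-x*((2*k + sqrt((2*k + 1)^2 - 1) + 1)^(1/3) + 1 + (2*k + sqrt((2*k + 1)^2 - 1) + 1)^(-1/3))/2) + C3*exp(x*((2*k + sqrt((2*k + 1)^2 - 1) + 1)^(1/3)/4 - sqrt(3)*I*(2*k + sqrt((2*k + 1)^2 - 1) + 1)^(1/3)/4 - 1/2 - 1/((-1 + sqrt(3)*I)*(2*k + sqrt((2*k + 1)^2 - 1) + 1)^(1/3)))) + C4*exp(x*((2*k + sqrt((2*k + 1)^2 - 1) + 1)^(1/3)/4 + sqrt(3)*I*(2*k + sqrt((2*k + 1)^2 - 1) + 1)^(1/3)/4 - 1/2 + 1/((1 + sqrt(3)*I)*(2*k + sqrt((2*k + 1)^2 - 1) + 1)^(1/3))))


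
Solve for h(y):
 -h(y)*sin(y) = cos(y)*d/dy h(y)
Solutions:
 h(y) = C1*cos(y)


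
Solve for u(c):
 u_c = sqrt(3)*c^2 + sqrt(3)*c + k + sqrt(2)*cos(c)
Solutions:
 u(c) = C1 + sqrt(3)*c^3/3 + sqrt(3)*c^2/2 + c*k + sqrt(2)*sin(c)


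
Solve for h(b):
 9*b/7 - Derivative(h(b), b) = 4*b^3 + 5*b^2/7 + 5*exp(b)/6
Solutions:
 h(b) = C1 - b^4 - 5*b^3/21 + 9*b^2/14 - 5*exp(b)/6


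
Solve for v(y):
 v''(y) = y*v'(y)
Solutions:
 v(y) = C1 + C2*erfi(sqrt(2)*y/2)


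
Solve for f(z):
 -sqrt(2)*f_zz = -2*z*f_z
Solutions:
 f(z) = C1 + C2*erfi(2^(3/4)*z/2)


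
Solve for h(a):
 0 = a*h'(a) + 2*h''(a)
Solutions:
 h(a) = C1 + C2*erf(a/2)


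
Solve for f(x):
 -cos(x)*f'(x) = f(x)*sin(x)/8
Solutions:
 f(x) = C1*cos(x)^(1/8)


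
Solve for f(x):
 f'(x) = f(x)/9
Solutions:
 f(x) = C1*exp(x/9)


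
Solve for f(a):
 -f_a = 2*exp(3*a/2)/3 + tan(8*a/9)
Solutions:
 f(a) = C1 - 4*exp(3*a/2)/9 + 9*log(cos(8*a/9))/8


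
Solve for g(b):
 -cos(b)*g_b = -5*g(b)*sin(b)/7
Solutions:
 g(b) = C1/cos(b)^(5/7)


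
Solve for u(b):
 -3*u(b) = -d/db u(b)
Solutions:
 u(b) = C1*exp(3*b)


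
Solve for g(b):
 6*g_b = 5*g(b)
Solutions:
 g(b) = C1*exp(5*b/6)


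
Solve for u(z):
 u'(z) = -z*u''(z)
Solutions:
 u(z) = C1 + C2*log(z)


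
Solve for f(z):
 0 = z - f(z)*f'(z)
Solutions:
 f(z) = -sqrt(C1 + z^2)
 f(z) = sqrt(C1 + z^2)


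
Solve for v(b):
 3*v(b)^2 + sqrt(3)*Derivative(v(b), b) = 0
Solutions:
 v(b) = 1/(C1 + sqrt(3)*b)


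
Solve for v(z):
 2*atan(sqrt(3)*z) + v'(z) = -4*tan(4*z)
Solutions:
 v(z) = C1 - 2*z*atan(sqrt(3)*z) + sqrt(3)*log(3*z^2 + 1)/3 + log(cos(4*z))


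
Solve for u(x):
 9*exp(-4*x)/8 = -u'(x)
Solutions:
 u(x) = C1 + 9*exp(-4*x)/32


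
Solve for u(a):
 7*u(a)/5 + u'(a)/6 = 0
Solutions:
 u(a) = C1*exp(-42*a/5)


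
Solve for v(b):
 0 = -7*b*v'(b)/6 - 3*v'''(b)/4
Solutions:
 v(b) = C1 + Integral(C2*airyai(-42^(1/3)*b/3) + C3*airybi(-42^(1/3)*b/3), b)


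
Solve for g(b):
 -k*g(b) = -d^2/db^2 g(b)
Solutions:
 g(b) = C1*exp(-b*sqrt(k)) + C2*exp(b*sqrt(k))


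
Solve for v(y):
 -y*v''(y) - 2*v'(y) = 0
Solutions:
 v(y) = C1 + C2/y


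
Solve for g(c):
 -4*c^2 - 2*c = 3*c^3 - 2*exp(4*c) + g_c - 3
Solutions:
 g(c) = C1 - 3*c^4/4 - 4*c^3/3 - c^2 + 3*c + exp(4*c)/2


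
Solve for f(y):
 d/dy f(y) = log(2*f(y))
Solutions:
 -Integral(1/(log(_y) + log(2)), (_y, f(y))) = C1 - y


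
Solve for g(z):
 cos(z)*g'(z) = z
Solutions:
 g(z) = C1 + Integral(z/cos(z), z)


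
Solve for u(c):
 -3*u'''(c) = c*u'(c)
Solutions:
 u(c) = C1 + Integral(C2*airyai(-3^(2/3)*c/3) + C3*airybi(-3^(2/3)*c/3), c)


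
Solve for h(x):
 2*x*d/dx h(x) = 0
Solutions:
 h(x) = C1


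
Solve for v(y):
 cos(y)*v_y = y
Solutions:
 v(y) = C1 + Integral(y/cos(y), y)


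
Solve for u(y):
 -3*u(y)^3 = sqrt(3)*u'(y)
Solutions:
 u(y) = -sqrt(2)*sqrt(-1/(C1 - sqrt(3)*y))/2
 u(y) = sqrt(2)*sqrt(-1/(C1 - sqrt(3)*y))/2


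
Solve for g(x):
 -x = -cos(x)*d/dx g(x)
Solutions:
 g(x) = C1 + Integral(x/cos(x), x)


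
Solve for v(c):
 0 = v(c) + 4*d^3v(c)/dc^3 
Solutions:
 v(c) = C3*exp(-2^(1/3)*c/2) + (C1*sin(2^(1/3)*sqrt(3)*c/4) + C2*cos(2^(1/3)*sqrt(3)*c/4))*exp(2^(1/3)*c/4)


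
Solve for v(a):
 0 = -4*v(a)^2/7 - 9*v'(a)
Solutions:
 v(a) = 63/(C1 + 4*a)


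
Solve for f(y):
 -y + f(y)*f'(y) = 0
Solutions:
 f(y) = -sqrt(C1 + y^2)
 f(y) = sqrt(C1 + y^2)


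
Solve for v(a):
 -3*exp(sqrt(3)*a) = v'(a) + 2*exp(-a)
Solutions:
 v(a) = C1 - sqrt(3)*exp(sqrt(3)*a) + 2*exp(-a)


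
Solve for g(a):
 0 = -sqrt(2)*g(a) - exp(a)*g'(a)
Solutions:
 g(a) = C1*exp(sqrt(2)*exp(-a))


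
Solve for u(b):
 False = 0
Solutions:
 u(b) = C1 - 3*b*asin(b/3)/5 + zoo*b - 3*sqrt(9 - b^2)/5


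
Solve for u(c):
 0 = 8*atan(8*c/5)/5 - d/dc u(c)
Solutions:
 u(c) = C1 + 8*c*atan(8*c/5)/5 - log(64*c^2 + 25)/2


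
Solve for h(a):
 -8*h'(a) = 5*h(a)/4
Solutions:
 h(a) = C1*exp(-5*a/32)


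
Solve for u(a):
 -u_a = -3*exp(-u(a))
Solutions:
 u(a) = log(C1 + 3*a)


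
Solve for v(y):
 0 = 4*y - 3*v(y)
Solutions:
 v(y) = 4*y/3


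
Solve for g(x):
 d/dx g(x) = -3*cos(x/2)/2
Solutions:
 g(x) = C1 - 3*sin(x/2)


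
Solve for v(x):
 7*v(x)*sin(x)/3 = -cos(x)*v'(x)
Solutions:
 v(x) = C1*cos(x)^(7/3)


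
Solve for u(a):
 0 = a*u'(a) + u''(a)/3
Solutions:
 u(a) = C1 + C2*erf(sqrt(6)*a/2)


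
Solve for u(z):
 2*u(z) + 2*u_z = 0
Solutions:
 u(z) = C1*exp(-z)


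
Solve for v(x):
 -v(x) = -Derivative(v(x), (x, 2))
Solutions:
 v(x) = C1*exp(-x) + C2*exp(x)


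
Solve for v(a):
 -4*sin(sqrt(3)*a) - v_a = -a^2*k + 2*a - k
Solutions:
 v(a) = C1 + a^3*k/3 - a^2 + a*k + 4*sqrt(3)*cos(sqrt(3)*a)/3


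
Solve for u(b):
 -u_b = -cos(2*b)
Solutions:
 u(b) = C1 + sin(2*b)/2


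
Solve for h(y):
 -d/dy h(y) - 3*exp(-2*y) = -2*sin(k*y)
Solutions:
 h(y) = C1 + 3*exp(-2*y)/2 - 2*cos(k*y)/k


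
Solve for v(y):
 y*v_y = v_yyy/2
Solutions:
 v(y) = C1 + Integral(C2*airyai(2^(1/3)*y) + C3*airybi(2^(1/3)*y), y)


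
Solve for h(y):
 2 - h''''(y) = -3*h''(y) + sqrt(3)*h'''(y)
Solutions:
 h(y) = C1 + C2*y + C3*exp(y*(-sqrt(3) + sqrt(15))/2) + C4*exp(-y*(sqrt(3) + sqrt(15))/2) - y^2/3


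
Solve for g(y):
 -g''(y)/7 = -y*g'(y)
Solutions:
 g(y) = C1 + C2*erfi(sqrt(14)*y/2)


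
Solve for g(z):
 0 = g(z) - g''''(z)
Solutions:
 g(z) = C1*exp(-z) + C2*exp(z) + C3*sin(z) + C4*cos(z)


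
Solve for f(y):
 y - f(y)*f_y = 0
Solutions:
 f(y) = -sqrt(C1 + y^2)
 f(y) = sqrt(C1 + y^2)


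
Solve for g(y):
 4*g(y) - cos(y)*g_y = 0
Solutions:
 g(y) = C1*(sin(y)^2 + 2*sin(y) + 1)/(sin(y)^2 - 2*sin(y) + 1)


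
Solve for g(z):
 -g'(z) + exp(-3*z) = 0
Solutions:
 g(z) = C1 - exp(-3*z)/3


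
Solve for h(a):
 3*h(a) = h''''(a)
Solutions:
 h(a) = C1*exp(-3^(1/4)*a) + C2*exp(3^(1/4)*a) + C3*sin(3^(1/4)*a) + C4*cos(3^(1/4)*a)


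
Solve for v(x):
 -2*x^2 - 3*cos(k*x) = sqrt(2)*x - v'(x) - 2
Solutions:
 v(x) = C1 + 2*x^3/3 + sqrt(2)*x^2/2 - 2*x + 3*sin(k*x)/k


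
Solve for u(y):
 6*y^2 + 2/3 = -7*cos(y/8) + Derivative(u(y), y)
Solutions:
 u(y) = C1 + 2*y^3 + 2*y/3 + 56*sin(y/8)


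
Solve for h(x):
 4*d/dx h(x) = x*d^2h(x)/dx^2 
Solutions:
 h(x) = C1 + C2*x^5


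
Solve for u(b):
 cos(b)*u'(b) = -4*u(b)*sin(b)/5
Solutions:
 u(b) = C1*cos(b)^(4/5)


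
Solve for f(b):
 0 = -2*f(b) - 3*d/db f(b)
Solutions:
 f(b) = C1*exp(-2*b/3)


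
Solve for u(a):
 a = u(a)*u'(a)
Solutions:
 u(a) = -sqrt(C1 + a^2)
 u(a) = sqrt(C1 + a^2)


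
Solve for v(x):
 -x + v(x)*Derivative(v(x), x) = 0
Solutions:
 v(x) = -sqrt(C1 + x^2)
 v(x) = sqrt(C1 + x^2)


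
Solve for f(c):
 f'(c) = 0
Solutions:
 f(c) = C1


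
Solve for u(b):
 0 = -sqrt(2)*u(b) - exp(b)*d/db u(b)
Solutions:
 u(b) = C1*exp(sqrt(2)*exp(-b))


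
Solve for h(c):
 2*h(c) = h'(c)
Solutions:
 h(c) = C1*exp(2*c)


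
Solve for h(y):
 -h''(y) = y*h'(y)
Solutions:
 h(y) = C1 + C2*erf(sqrt(2)*y/2)


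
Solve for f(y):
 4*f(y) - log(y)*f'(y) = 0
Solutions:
 f(y) = C1*exp(4*li(y))


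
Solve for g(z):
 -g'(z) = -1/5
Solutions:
 g(z) = C1 + z/5


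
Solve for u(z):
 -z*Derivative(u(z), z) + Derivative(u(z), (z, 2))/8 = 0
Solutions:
 u(z) = C1 + C2*erfi(2*z)


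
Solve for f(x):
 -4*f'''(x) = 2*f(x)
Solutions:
 f(x) = C3*exp(-2^(2/3)*x/2) + (C1*sin(2^(2/3)*sqrt(3)*x/4) + C2*cos(2^(2/3)*sqrt(3)*x/4))*exp(2^(2/3)*x/4)


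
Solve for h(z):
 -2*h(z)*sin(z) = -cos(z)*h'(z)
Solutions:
 h(z) = C1/cos(z)^2


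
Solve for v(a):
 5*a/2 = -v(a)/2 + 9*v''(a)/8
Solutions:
 v(a) = C1*exp(-2*a/3) + C2*exp(2*a/3) - 5*a


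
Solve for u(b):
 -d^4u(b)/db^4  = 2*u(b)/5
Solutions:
 u(b) = (C1*sin(10^(3/4)*b/10) + C2*cos(10^(3/4)*b/10))*exp(-10^(3/4)*b/10) + (C3*sin(10^(3/4)*b/10) + C4*cos(10^(3/4)*b/10))*exp(10^(3/4)*b/10)


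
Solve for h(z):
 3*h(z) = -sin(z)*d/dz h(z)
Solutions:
 h(z) = C1*(cos(z) + 1)^(3/2)/(cos(z) - 1)^(3/2)


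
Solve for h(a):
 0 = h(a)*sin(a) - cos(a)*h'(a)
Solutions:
 h(a) = C1/cos(a)


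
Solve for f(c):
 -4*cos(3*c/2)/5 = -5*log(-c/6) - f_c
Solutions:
 f(c) = C1 - 5*c*log(-c) + 5*c + 5*c*log(6) + 8*sin(3*c/2)/15


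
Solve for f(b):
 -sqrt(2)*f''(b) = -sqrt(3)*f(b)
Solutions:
 f(b) = C1*exp(-2^(3/4)*3^(1/4)*b/2) + C2*exp(2^(3/4)*3^(1/4)*b/2)


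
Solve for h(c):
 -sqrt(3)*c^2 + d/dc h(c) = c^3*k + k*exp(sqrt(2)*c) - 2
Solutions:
 h(c) = C1 + c^4*k/4 + sqrt(3)*c^3/3 - 2*c + sqrt(2)*k*exp(sqrt(2)*c)/2


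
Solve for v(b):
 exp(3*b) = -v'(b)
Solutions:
 v(b) = C1 - exp(3*b)/3


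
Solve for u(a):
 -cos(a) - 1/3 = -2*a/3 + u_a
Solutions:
 u(a) = C1 + a^2/3 - a/3 - sin(a)


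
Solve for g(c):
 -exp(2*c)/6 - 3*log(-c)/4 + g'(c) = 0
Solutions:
 g(c) = C1 + 3*c*log(-c)/4 - 3*c/4 + exp(2*c)/12


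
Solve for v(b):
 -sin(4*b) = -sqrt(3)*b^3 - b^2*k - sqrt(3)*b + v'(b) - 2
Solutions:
 v(b) = C1 + sqrt(3)*b^4/4 + b^3*k/3 + sqrt(3)*b^2/2 + 2*b + cos(4*b)/4


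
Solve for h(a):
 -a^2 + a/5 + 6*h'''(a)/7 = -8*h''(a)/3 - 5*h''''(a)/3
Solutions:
 h(a) = C1 + C2*a + a^4/32 - 59*a^3/1120 - 5757*a^2/31360 + (C3*sin(sqrt(1879)*a/35) + C4*cos(sqrt(1879)*a/35))*exp(-9*a/35)


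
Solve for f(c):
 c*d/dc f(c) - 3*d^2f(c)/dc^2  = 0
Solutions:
 f(c) = C1 + C2*erfi(sqrt(6)*c/6)


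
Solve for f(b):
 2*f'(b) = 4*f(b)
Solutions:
 f(b) = C1*exp(2*b)


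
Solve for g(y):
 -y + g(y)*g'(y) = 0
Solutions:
 g(y) = -sqrt(C1 + y^2)
 g(y) = sqrt(C1 + y^2)


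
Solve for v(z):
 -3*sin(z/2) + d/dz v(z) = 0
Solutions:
 v(z) = C1 - 6*cos(z/2)


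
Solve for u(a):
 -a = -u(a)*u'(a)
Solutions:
 u(a) = -sqrt(C1 + a^2)
 u(a) = sqrt(C1 + a^2)


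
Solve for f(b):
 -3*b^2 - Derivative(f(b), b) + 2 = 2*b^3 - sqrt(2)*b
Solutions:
 f(b) = C1 - b^4/2 - b^3 + sqrt(2)*b^2/2 + 2*b


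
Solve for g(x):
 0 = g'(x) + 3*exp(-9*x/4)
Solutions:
 g(x) = C1 + 4*exp(-9*x/4)/3


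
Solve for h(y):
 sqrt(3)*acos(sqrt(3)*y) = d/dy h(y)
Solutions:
 h(y) = C1 + sqrt(3)*(y*acos(sqrt(3)*y) - sqrt(3)*sqrt(1 - 3*y^2)/3)


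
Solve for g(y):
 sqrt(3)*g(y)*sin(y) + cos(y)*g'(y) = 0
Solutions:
 g(y) = C1*cos(y)^(sqrt(3))


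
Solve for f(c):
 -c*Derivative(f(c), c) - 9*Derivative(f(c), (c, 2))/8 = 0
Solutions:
 f(c) = C1 + C2*erf(2*c/3)


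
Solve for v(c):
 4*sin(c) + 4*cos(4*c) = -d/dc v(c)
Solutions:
 v(c) = C1 - sin(4*c) + 4*cos(c)


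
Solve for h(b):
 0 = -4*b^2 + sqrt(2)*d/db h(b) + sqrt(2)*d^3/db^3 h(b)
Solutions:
 h(b) = C1 + C2*sin(b) + C3*cos(b) + 2*sqrt(2)*b^3/3 - 4*sqrt(2)*b


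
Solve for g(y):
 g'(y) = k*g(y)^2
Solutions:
 g(y) = -1/(C1 + k*y)


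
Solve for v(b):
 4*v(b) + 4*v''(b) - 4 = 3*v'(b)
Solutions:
 v(b) = (C1*sin(sqrt(55)*b/8) + C2*cos(sqrt(55)*b/8))*exp(3*b/8) + 1


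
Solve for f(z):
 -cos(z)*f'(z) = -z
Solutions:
 f(z) = C1 + Integral(z/cos(z), z)


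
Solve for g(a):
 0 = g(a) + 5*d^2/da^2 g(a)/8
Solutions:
 g(a) = C1*sin(2*sqrt(10)*a/5) + C2*cos(2*sqrt(10)*a/5)


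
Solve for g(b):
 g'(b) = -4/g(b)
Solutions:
 g(b) = -sqrt(C1 - 8*b)
 g(b) = sqrt(C1 - 8*b)


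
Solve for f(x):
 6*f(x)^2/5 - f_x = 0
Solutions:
 f(x) = -5/(C1 + 6*x)


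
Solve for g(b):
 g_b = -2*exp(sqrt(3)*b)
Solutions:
 g(b) = C1 - 2*sqrt(3)*exp(sqrt(3)*b)/3


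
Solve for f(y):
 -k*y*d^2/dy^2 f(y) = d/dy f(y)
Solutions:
 f(y) = C1 + y^(((re(k) - 1)*re(k) + im(k)^2)/(re(k)^2 + im(k)^2))*(C2*sin(log(y)*Abs(im(k))/(re(k)^2 + im(k)^2)) + C3*cos(log(y)*im(k)/(re(k)^2 + im(k)^2)))


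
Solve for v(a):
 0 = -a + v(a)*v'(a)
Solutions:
 v(a) = -sqrt(C1 + a^2)
 v(a) = sqrt(C1 + a^2)


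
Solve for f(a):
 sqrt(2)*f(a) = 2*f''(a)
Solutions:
 f(a) = C1*exp(-2^(3/4)*a/2) + C2*exp(2^(3/4)*a/2)


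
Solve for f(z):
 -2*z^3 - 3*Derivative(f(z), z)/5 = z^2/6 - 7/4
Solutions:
 f(z) = C1 - 5*z^4/6 - 5*z^3/54 + 35*z/12


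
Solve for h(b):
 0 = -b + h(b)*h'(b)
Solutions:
 h(b) = -sqrt(C1 + b^2)
 h(b) = sqrt(C1 + b^2)


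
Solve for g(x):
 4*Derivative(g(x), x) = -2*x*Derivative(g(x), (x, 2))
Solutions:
 g(x) = C1 + C2/x


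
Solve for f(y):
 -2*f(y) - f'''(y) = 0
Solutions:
 f(y) = C3*exp(-2^(1/3)*y) + (C1*sin(2^(1/3)*sqrt(3)*y/2) + C2*cos(2^(1/3)*sqrt(3)*y/2))*exp(2^(1/3)*y/2)


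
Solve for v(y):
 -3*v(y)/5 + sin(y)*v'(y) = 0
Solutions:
 v(y) = C1*(cos(y) - 1)^(3/10)/(cos(y) + 1)^(3/10)


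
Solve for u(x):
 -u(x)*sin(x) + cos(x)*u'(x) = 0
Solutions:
 u(x) = C1/cos(x)


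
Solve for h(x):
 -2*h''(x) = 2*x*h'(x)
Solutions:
 h(x) = C1 + C2*erf(sqrt(2)*x/2)


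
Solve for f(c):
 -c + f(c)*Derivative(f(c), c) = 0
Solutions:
 f(c) = -sqrt(C1 + c^2)
 f(c) = sqrt(C1 + c^2)


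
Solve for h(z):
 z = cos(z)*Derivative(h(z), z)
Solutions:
 h(z) = C1 + Integral(z/cos(z), z)


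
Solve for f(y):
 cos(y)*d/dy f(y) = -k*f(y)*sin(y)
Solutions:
 f(y) = C1*exp(k*log(cos(y)))


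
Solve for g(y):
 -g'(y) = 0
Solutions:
 g(y) = C1


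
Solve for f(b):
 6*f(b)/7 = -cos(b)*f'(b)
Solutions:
 f(b) = C1*(sin(b) - 1)^(3/7)/(sin(b) + 1)^(3/7)


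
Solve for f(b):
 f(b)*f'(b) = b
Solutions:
 f(b) = -sqrt(C1 + b^2)
 f(b) = sqrt(C1 + b^2)


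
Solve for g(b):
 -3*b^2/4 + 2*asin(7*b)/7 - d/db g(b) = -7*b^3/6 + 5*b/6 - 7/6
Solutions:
 g(b) = C1 + 7*b^4/24 - b^3/4 - 5*b^2/12 + 2*b*asin(7*b)/7 + 7*b/6 + 2*sqrt(1 - 49*b^2)/49


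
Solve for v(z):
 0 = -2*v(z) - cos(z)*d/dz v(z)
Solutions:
 v(z) = C1*(sin(z) - 1)/(sin(z) + 1)


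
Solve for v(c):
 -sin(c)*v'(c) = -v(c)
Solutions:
 v(c) = C1*sqrt(cos(c) - 1)/sqrt(cos(c) + 1)


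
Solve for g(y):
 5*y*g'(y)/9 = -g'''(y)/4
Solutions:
 g(y) = C1 + Integral(C2*airyai(-60^(1/3)*y/3) + C3*airybi(-60^(1/3)*y/3), y)


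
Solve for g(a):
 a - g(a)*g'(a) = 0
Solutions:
 g(a) = -sqrt(C1 + a^2)
 g(a) = sqrt(C1 + a^2)


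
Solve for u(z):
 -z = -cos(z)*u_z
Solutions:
 u(z) = C1 + Integral(z/cos(z), z)


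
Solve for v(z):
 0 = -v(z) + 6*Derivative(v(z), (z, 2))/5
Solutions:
 v(z) = C1*exp(-sqrt(30)*z/6) + C2*exp(sqrt(30)*z/6)


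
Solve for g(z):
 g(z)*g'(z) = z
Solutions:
 g(z) = -sqrt(C1 + z^2)
 g(z) = sqrt(C1 + z^2)


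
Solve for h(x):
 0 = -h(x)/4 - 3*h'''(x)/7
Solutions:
 h(x) = C3*exp(x*(-126^(1/3) + 3*14^(1/3)*3^(2/3))/24)*sin(14^(1/3)*3^(1/6)*x/4) + C4*exp(x*(-126^(1/3) + 3*14^(1/3)*3^(2/3))/24)*cos(14^(1/3)*3^(1/6)*x/4) + C5*exp(-x*(126^(1/3) + 3*14^(1/3)*3^(2/3))/24) + (C1*sin(14^(1/3)*3^(1/6)*x/4) + C2*cos(14^(1/3)*3^(1/6)*x/4))*exp(126^(1/3)*x/12)


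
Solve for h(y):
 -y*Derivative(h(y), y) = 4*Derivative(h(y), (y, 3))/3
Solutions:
 h(y) = C1 + Integral(C2*airyai(-6^(1/3)*y/2) + C3*airybi(-6^(1/3)*y/2), y)


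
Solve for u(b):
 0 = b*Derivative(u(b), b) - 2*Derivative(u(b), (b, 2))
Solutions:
 u(b) = C1 + C2*erfi(b/2)


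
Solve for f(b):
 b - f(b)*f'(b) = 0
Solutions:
 f(b) = -sqrt(C1 + b^2)
 f(b) = sqrt(C1 + b^2)


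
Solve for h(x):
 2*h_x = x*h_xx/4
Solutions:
 h(x) = C1 + C2*x^9
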